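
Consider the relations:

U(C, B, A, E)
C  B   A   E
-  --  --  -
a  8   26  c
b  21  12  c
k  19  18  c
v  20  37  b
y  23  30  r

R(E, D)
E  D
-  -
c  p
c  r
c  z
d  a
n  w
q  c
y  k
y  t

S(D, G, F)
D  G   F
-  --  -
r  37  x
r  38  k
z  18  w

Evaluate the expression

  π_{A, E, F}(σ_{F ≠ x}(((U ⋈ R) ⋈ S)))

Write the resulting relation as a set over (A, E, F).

U ⋈ R (natural join on E): {(a, 8, 26, c, p), (a, 8, 26, c, r), (a, 8, 26, c, z), (b, 21, 12, c, p), (b, 21, 12, c, r), (b, 21, 12, c, z), (k, 19, 18, c, p), (k, 19, 18, c, r), (k, 19, 18, c, z)}
(U ⋈ R) ⋈ S (natural join on D): {(a, 8, 26, c, r, 37, x), (a, 8, 26, c, r, 38, k), (a, 8, 26, c, z, 18, w), (b, 21, 12, c, r, 37, x), (b, 21, 12, c, r, 38, k), (b, 21, 12, c, z, 18, w), (k, 19, 18, c, r, 37, x), (k, 19, 18, c, r, 38, k), (k, 19, 18, c, z, 18, w)}
σ[F ≠ x]: keep tuples satisfying F ≠ x → {(a, 8, 26, c, r, 38, k), (a, 8, 26, c, z, 18, w), (b, 21, 12, c, r, 38, k), (b, 21, 12, c, z, 18, w), (k, 19, 18, c, r, 38, k), (k, 19, 18, c, z, 18, w)}
π[A, E, F]: project onto (A, E, F) → {(12, c, k), (12, c, w), (18, c, k), (18, c, w), (26, c, k), (26, c, w)}

{(12, c, k), (12, c, w), (18, c, k), (18, c, w), (26, c, k), (26, c, w)}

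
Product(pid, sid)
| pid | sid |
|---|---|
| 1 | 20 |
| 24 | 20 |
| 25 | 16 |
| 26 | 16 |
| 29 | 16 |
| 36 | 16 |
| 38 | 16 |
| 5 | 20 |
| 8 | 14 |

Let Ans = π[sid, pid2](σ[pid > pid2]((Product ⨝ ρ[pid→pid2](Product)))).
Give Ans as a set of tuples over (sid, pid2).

{(16, 25), (16, 26), (16, 29), (16, 36), (20, 1), (20, 5)}

ρ[pid→pid2]: schema becomes (pid2, sid); tuples unchanged.
Joining Product and ρ[pid→pid2](Product) on sid yields {(1, 20, 1), (1, 20, 24), (1, 20, 5), (24, 20, 1), (24, 20, 24), (24, 20, 5), (25, 16, 25), (25, 16, 26), (25, 16, 29), (25, 16, 36), (25, 16, 38), (26, 16, 25), (26, 16, 26), (26, 16, 29), (26, 16, 36), (26, 16, 38), (29, 16, 25), (29, 16, 26), (29, 16, 29), (29, 16, 36), (29, 16, 38), (36, 16, 25), (36, 16, 26), (36, 16, 29), (36, 16, 36), (36, 16, 38), (38, 16, 25), (38, 16, 26), (38, 16, 29), (38, 16, 36), (38, 16, 38), (5, 20, 1), (5, 20, 24), (5, 20, 5), (8, 14, 8)}.
σ[pid > pid2]: keep tuples satisfying pid > pid2 → {(24, 20, 1), (24, 20, 5), (26, 16, 25), (29, 16, 25), (29, 16, 26), (36, 16, 25), (36, 16, 26), (36, 16, 29), (38, 16, 25), (38, 16, 26), (38, 16, 29), (38, 16, 36), (5, 20, 1)}
π_{sid, pid2} gives {(16, 25), (16, 26), (16, 29), (16, 36), (20, 1), (20, 5)} (7 duplicate(s) eliminated).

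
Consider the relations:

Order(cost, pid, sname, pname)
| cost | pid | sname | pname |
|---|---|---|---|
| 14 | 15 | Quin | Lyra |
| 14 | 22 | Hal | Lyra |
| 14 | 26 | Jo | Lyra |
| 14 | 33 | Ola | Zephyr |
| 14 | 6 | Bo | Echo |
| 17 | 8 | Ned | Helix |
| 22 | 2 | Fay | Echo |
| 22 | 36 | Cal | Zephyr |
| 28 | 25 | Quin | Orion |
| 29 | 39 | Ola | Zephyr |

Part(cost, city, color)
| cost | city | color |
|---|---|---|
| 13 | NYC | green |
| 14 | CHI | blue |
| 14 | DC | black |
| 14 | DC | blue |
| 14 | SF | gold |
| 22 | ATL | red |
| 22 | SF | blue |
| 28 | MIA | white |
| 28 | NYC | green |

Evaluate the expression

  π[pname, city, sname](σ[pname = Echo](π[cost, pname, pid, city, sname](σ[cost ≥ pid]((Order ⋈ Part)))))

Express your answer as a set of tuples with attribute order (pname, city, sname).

Joining Order and Part on cost yields {(14, 15, Quin, Lyra, CHI, blue), (14, 15, Quin, Lyra, DC, black), (14, 15, Quin, Lyra, DC, blue), (14, 15, Quin, Lyra, SF, gold), (14, 22, Hal, Lyra, CHI, blue), (14, 22, Hal, Lyra, DC, black), (14, 22, Hal, Lyra, DC, blue), (14, 22, Hal, Lyra, SF, gold), (14, 26, Jo, Lyra, CHI, blue), (14, 26, Jo, Lyra, DC, black), (14, 26, Jo, Lyra, DC, blue), (14, 26, Jo, Lyra, SF, gold), (14, 33, Ola, Zephyr, CHI, blue), (14, 33, Ola, Zephyr, DC, black), (14, 33, Ola, Zephyr, DC, blue), (14, 33, Ola, Zephyr, SF, gold), (14, 6, Bo, Echo, CHI, blue), (14, 6, Bo, Echo, DC, black), (14, 6, Bo, Echo, DC, blue), (14, 6, Bo, Echo, SF, gold), (22, 2, Fay, Echo, ATL, red), (22, 2, Fay, Echo, SF, blue), (22, 36, Cal, Zephyr, ATL, red), (22, 36, Cal, Zephyr, SF, blue), (28, 25, Quin, Orion, MIA, white), (28, 25, Quin, Orion, NYC, green)}.
Selection cost ≥ pid: {(14, 6, Bo, Echo, CHI, blue), (14, 6, Bo, Echo, DC, black), (14, 6, Bo, Echo, DC, blue), (14, 6, Bo, Echo, SF, gold), (22, 2, Fay, Echo, ATL, red), (22, 2, Fay, Echo, SF, blue), (28, 25, Quin, Orion, MIA, white), (28, 25, Quin, Orion, NYC, green)}
π_{cost, pname, pid, city, sname} gives {(14, Echo, 6, CHI, Bo), (14, Echo, 6, DC, Bo), (14, Echo, 6, SF, Bo), (22, Echo, 2, ATL, Fay), (22, Echo, 2, SF, Fay), (28, Orion, 25, MIA, Quin), (28, Orion, 25, NYC, Quin)} (1 duplicate(s) eliminated).
Selection pname = Echo: {(14, Echo, 6, CHI, Bo), (14, Echo, 6, DC, Bo), (14, Echo, 6, SF, Bo), (22, Echo, 2, ATL, Fay), (22, Echo, 2, SF, Fay)}
π_{pname, city, sname} gives {(Echo, ATL, Fay), (Echo, CHI, Bo), (Echo, DC, Bo), (Echo, SF, Bo), (Echo, SF, Fay)}.

{(Echo, ATL, Fay), (Echo, CHI, Bo), (Echo, DC, Bo), (Echo, SF, Bo), (Echo, SF, Fay)}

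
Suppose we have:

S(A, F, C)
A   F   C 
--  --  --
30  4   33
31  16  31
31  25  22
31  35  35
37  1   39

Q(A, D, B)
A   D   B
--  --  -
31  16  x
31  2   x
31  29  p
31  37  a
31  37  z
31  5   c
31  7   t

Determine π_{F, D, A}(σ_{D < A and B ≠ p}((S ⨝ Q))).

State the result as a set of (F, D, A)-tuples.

Natural join on A: {(31, 16, 31, 16, x), (31, 16, 31, 2, x), (31, 16, 31, 29, p), (31, 16, 31, 37, a), (31, 16, 31, 37, z), (31, 16, 31, 5, c), (31, 16, 31, 7, t), (31, 25, 22, 16, x), (31, 25, 22, 2, x), (31, 25, 22, 29, p), (31, 25, 22, 37, a), (31, 25, 22, 37, z), (31, 25, 22, 5, c), (31, 25, 22, 7, t), (31, 35, 35, 16, x), (31, 35, 35, 2, x), (31, 35, 35, 29, p), (31, 35, 35, 37, a), (31, 35, 35, 37, z), (31, 35, 35, 5, c), (31, 35, 35, 7, t)}
Selection D < A and B ≠ p: {(31, 16, 31, 16, x), (31, 16, 31, 2, x), (31, 16, 31, 5, c), (31, 16, 31, 7, t), (31, 25, 22, 16, x), (31, 25, 22, 2, x), (31, 25, 22, 5, c), (31, 25, 22, 7, t), (31, 35, 35, 16, x), (31, 35, 35, 2, x), (31, 35, 35, 5, c), (31, 35, 35, 7, t)}
π[F, D, A]: project onto (F, D, A) → {(16, 16, 31), (16, 2, 31), (16, 5, 31), (16, 7, 31), (25, 16, 31), (25, 2, 31), (25, 5, 31), (25, 7, 31), (35, 16, 31), (35, 2, 31), (35, 5, 31), (35, 7, 31)}

{(16, 16, 31), (16, 2, 31), (16, 5, 31), (16, 7, 31), (25, 16, 31), (25, 2, 31), (25, 5, 31), (25, 7, 31), (35, 16, 31), (35, 2, 31), (35, 5, 31), (35, 7, 31)}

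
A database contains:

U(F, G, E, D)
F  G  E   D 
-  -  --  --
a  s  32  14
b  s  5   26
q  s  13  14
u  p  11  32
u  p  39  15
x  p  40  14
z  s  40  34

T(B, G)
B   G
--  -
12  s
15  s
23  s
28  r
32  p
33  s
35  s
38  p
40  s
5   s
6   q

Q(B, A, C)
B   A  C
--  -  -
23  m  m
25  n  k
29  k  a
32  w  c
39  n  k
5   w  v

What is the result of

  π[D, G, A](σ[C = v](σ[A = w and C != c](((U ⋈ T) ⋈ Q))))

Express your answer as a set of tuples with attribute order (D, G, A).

Joining U and T on G yields {(a, s, 32, 14, 12), (a, s, 32, 14, 15), (a, s, 32, 14, 23), (a, s, 32, 14, 33), (a, s, 32, 14, 35), (a, s, 32, 14, 40), (a, s, 32, 14, 5), (b, s, 5, 26, 12), (b, s, 5, 26, 15), (b, s, 5, 26, 23), (b, s, 5, 26, 33), (b, s, 5, 26, 35), (b, s, 5, 26, 40), (b, s, 5, 26, 5), (q, s, 13, 14, 12), (q, s, 13, 14, 15), (q, s, 13, 14, 23), (q, s, 13, 14, 33), (q, s, 13, 14, 35), (q, s, 13, 14, 40), (q, s, 13, 14, 5), (u, p, 11, 32, 32), (u, p, 11, 32, 38), (u, p, 39, 15, 32), (u, p, 39, 15, 38), (x, p, 40, 14, 32), (x, p, 40, 14, 38), (z, s, 40, 34, 12), (z, s, 40, 34, 15), (z, s, 40, 34, 23), (z, s, 40, 34, 33), (z, s, 40, 34, 35), (z, s, 40, 34, 40), (z, s, 40, 34, 5)}.
Joining (U ⋈ T) and Q on B yields {(a, s, 32, 14, 23, m, m), (a, s, 32, 14, 5, w, v), (b, s, 5, 26, 23, m, m), (b, s, 5, 26, 5, w, v), (q, s, 13, 14, 23, m, m), (q, s, 13, 14, 5, w, v), (u, p, 11, 32, 32, w, c), (u, p, 39, 15, 32, w, c), (x, p, 40, 14, 32, w, c), (z, s, 40, 34, 23, m, m), (z, s, 40, 34, 5, w, v)}.
Filtering on A = w and C != c leaves {(a, s, 32, 14, 5, w, v), (b, s, 5, 26, 5, w, v), (q, s, 13, 14, 5, w, v), (z, s, 40, 34, 5, w, v)}.
Filtering on C = v leaves {(a, s, 32, 14, 5, w, v), (b, s, 5, 26, 5, w, v), (q, s, 13, 14, 5, w, v), (z, s, 40, 34, 5, w, v)}.
π_{D, G, A} gives {(14, s, w), (26, s, w), (34, s, w)} (1 duplicate(s) eliminated).

{(14, s, w), (26, s, w), (34, s, w)}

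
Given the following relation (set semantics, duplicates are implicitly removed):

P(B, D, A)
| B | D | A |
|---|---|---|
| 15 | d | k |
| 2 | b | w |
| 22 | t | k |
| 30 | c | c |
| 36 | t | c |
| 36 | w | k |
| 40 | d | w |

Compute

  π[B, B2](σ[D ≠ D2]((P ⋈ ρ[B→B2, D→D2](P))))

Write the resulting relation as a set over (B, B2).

ρ[B→B2, D→D2]: schema becomes (B2, D2, A); tuples unchanged.
Natural join on A: {(15, d, k, 15, d), (15, d, k, 22, t), (15, d, k, 36, w), (2, b, w, 2, b), (2, b, w, 40, d), (22, t, k, 15, d), (22, t, k, 22, t), (22, t, k, 36, w), (30, c, c, 30, c), (30, c, c, 36, t), (36, t, c, 30, c), (36, t, c, 36, t), (36, w, k, 15, d), (36, w, k, 22, t), (36, w, k, 36, w), (40, d, w, 2, b), (40, d, w, 40, d)}
Filtering on D ≠ D2 leaves {(15, d, k, 22, t), (15, d, k, 36, w), (2, b, w, 40, d), (22, t, k, 15, d), (22, t, k, 36, w), (30, c, c, 36, t), (36, t, c, 30, c), (36, w, k, 15, d), (36, w, k, 22, t), (40, d, w, 2, b)}.
Keep only column(s) B, B2: {(15, 22), (15, 36), (2, 40), (22, 15), (22, 36), (30, 36), (36, 15), (36, 22), (36, 30), (40, 2)}

{(15, 22), (15, 36), (2, 40), (22, 15), (22, 36), (30, 36), (36, 15), (36, 22), (36, 30), (40, 2)}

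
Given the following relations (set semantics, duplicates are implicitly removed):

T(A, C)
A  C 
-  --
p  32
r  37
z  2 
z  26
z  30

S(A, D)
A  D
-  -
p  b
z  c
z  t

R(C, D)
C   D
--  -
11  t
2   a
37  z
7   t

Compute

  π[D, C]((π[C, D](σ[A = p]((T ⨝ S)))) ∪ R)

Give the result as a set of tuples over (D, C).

Natural join on A: {(p, 32, b), (z, 2, c), (z, 2, t), (z, 26, c), (z, 26, t), (z, 30, c), (z, 30, t)}
Selection A = p: {(p, 32, b)}
Projecting to C, D: {(32, b)}
Set union of the two operands is {(11, t), (2, a), (32, b), (37, z), (7, t)}.
Projecting to D, C: {(a, 2), (b, 32), (t, 11), (t, 7), (z, 37)}

{(a, 2), (b, 32), (t, 11), (t, 7), (z, 37)}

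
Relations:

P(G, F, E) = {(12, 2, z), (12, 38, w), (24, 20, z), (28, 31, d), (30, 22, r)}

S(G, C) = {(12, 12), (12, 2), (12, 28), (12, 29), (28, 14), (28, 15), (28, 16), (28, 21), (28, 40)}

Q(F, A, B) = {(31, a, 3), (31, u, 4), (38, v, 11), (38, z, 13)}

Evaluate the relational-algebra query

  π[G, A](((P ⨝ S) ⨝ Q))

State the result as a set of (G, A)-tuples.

{(12, v), (12, z), (28, a), (28, u)}

Natural join on G: {(12, 2, z, 12), (12, 2, z, 2), (12, 2, z, 28), (12, 2, z, 29), (12, 38, w, 12), (12, 38, w, 2), (12, 38, w, 28), (12, 38, w, 29), (28, 31, d, 14), (28, 31, d, 15), (28, 31, d, 16), (28, 31, d, 21), (28, 31, d, 40)}
Natural join on F: {(12, 38, w, 12, v, 11), (12, 38, w, 12, z, 13), (12, 38, w, 2, v, 11), (12, 38, w, 2, z, 13), (12, 38, w, 28, v, 11), (12, 38, w, 28, z, 13), (12, 38, w, 29, v, 11), (12, 38, w, 29, z, 13), (28, 31, d, 14, a, 3), (28, 31, d, 14, u, 4), (28, 31, d, 15, a, 3), (28, 31, d, 15, u, 4), (28, 31, d, 16, a, 3), (28, 31, d, 16, u, 4), (28, 31, d, 21, a, 3), (28, 31, d, 21, u, 4), (28, 31, d, 40, a, 3), (28, 31, d, 40, u, 4)}
Keep only column(s) G, A (14 duplicate(s) eliminated): {(12, v), (12, z), (28, a), (28, u)}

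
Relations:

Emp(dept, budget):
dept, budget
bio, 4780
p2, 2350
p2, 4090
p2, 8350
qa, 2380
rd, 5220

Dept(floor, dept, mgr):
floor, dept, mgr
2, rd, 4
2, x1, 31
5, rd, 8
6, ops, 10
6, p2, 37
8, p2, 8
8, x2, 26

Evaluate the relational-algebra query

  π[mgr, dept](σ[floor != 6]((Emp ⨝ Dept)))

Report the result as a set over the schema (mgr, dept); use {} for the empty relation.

{(4, rd), (8, p2), (8, rd)}

Emp ⋈ Dept (natural join on dept): {(p2, 2350, 6, 37), (p2, 2350, 8, 8), (p2, 4090, 6, 37), (p2, 4090, 8, 8), (p2, 8350, 6, 37), (p2, 8350, 8, 8), (rd, 5220, 2, 4), (rd, 5220, 5, 8)}
Apply σ_{floor != 6}; surviving tuples: {(p2, 2350, 8, 8), (p2, 4090, 8, 8), (p2, 8350, 8, 8), (rd, 5220, 2, 4), (rd, 5220, 5, 8)}
Projecting to mgr, dept (2 duplicate(s) eliminated): {(4, rd), (8, p2), (8, rd)}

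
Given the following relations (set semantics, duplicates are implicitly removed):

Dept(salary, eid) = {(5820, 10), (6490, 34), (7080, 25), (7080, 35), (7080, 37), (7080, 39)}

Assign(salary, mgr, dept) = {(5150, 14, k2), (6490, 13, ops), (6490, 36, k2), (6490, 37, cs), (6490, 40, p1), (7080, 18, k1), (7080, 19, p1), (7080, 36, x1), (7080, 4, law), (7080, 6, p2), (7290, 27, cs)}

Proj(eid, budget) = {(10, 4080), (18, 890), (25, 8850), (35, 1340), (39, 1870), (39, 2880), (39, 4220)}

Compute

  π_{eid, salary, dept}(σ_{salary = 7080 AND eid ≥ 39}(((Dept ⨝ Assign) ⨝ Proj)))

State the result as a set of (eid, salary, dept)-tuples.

Natural join on salary: {(6490, 34, 13, ops), (6490, 34, 36, k2), (6490, 34, 37, cs), (6490, 34, 40, p1), (7080, 25, 18, k1), (7080, 25, 19, p1), (7080, 25, 36, x1), (7080, 25, 4, law), (7080, 25, 6, p2), (7080, 35, 18, k1), (7080, 35, 19, p1), (7080, 35, 36, x1), (7080, 35, 4, law), (7080, 35, 6, p2), (7080, 37, 18, k1), (7080, 37, 19, p1), (7080, 37, 36, x1), (7080, 37, 4, law), (7080, 37, 6, p2), (7080, 39, 18, k1), (7080, 39, 19, p1), (7080, 39, 36, x1), (7080, 39, 4, law), (7080, 39, 6, p2)}
Natural join on eid: {(7080, 25, 18, k1, 8850), (7080, 25, 19, p1, 8850), (7080, 25, 36, x1, 8850), (7080, 25, 4, law, 8850), (7080, 25, 6, p2, 8850), (7080, 35, 18, k1, 1340), (7080, 35, 19, p1, 1340), (7080, 35, 36, x1, 1340), (7080, 35, 4, law, 1340), (7080, 35, 6, p2, 1340), (7080, 39, 18, k1, 1870), (7080, 39, 18, k1, 2880), (7080, 39, 18, k1, 4220), (7080, 39, 19, p1, 1870), (7080, 39, 19, p1, 2880), (7080, 39, 19, p1, 4220), (7080, 39, 36, x1, 1870), (7080, 39, 36, x1, 2880), (7080, 39, 36, x1, 4220), (7080, 39, 4, law, 1870), (7080, 39, 4, law, 2880), (7080, 39, 4, law, 4220), (7080, 39, 6, p2, 1870), (7080, 39, 6, p2, 2880), (7080, 39, 6, p2, 4220)}
Selection salary = 7080 AND eid ≥ 39: {(7080, 39, 18, k1, 1870), (7080, 39, 18, k1, 2880), (7080, 39, 18, k1, 4220), (7080, 39, 19, p1, 1870), (7080, 39, 19, p1, 2880), (7080, 39, 19, p1, 4220), (7080, 39, 36, x1, 1870), (7080, 39, 36, x1, 2880), (7080, 39, 36, x1, 4220), (7080, 39, 4, law, 1870), (7080, 39, 4, law, 2880), (7080, 39, 4, law, 4220), (7080, 39, 6, p2, 1870), (7080, 39, 6, p2, 2880), (7080, 39, 6, p2, 4220)}
π_{eid, salary, dept} gives {(39, 7080, k1), (39, 7080, law), (39, 7080, p1), (39, 7080, p2), (39, 7080, x1)} (10 duplicate(s) eliminated).

{(39, 7080, k1), (39, 7080, law), (39, 7080, p1), (39, 7080, p2), (39, 7080, x1)}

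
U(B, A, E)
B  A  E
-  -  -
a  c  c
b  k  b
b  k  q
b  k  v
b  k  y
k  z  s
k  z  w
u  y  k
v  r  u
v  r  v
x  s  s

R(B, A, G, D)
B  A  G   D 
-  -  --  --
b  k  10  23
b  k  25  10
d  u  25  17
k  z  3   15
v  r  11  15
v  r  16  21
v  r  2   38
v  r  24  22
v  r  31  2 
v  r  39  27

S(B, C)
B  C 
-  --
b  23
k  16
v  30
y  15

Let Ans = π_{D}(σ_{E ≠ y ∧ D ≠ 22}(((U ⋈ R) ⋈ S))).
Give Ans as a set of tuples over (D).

Joining U and R on B, A yields {(b, k, b, 10, 23), (b, k, b, 25, 10), (b, k, q, 10, 23), (b, k, q, 25, 10), (b, k, v, 10, 23), (b, k, v, 25, 10), (b, k, y, 10, 23), (b, k, y, 25, 10), (k, z, s, 3, 15), (k, z, w, 3, 15), (v, r, u, 11, 15), (v, r, u, 16, 21), (v, r, u, 2, 38), (v, r, u, 24, 22), (v, r, u, 31, 2), (v, r, u, 39, 27), (v, r, v, 11, 15), (v, r, v, 16, 21), (v, r, v, 2, 38), (v, r, v, 24, 22), (v, r, v, 31, 2), (v, r, v, 39, 27)}.
Joining (U ⋈ R) and S on B yields {(b, k, b, 10, 23, 23), (b, k, b, 25, 10, 23), (b, k, q, 10, 23, 23), (b, k, q, 25, 10, 23), (b, k, v, 10, 23, 23), (b, k, v, 25, 10, 23), (b, k, y, 10, 23, 23), (b, k, y, 25, 10, 23), (k, z, s, 3, 15, 16), (k, z, w, 3, 15, 16), (v, r, u, 11, 15, 30), (v, r, u, 16, 21, 30), (v, r, u, 2, 38, 30), (v, r, u, 24, 22, 30), (v, r, u, 31, 2, 30), (v, r, u, 39, 27, 30), (v, r, v, 11, 15, 30), (v, r, v, 16, 21, 30), (v, r, v, 2, 38, 30), (v, r, v, 24, 22, 30), (v, r, v, 31, 2, 30), (v, r, v, 39, 27, 30)}.
σ[E ≠ y ∧ D ≠ 22]: keep tuples satisfying E ≠ y ∧ D ≠ 22 → {(b, k, b, 10, 23, 23), (b, k, b, 25, 10, 23), (b, k, q, 10, 23, 23), (b, k, q, 25, 10, 23), (b, k, v, 10, 23, 23), (b, k, v, 25, 10, 23), (k, z, s, 3, 15, 16), (k, z, w, 3, 15, 16), (v, r, u, 11, 15, 30), (v, r, u, 16, 21, 30), (v, r, u, 2, 38, 30), (v, r, u, 31, 2, 30), (v, r, u, 39, 27, 30), (v, r, v, 11, 15, 30), (v, r, v, 16, 21, 30), (v, r, v, 2, 38, 30), (v, r, v, 31, 2, 30), (v, r, v, 39, 27, 30)}
π[D]: project onto (D) (11 duplicate(s) eliminated) → {10, 15, 2, 21, 23, 27, 38}

{10, 15, 2, 21, 23, 27, 38}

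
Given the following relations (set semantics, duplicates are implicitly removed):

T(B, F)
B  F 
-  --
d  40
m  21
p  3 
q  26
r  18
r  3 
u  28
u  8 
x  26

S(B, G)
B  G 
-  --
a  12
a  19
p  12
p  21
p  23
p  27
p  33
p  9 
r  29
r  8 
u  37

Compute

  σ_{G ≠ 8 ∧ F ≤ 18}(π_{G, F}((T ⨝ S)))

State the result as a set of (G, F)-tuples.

T ⋈ S (natural join on B): {(p, 3, 12), (p, 3, 21), (p, 3, 23), (p, 3, 27), (p, 3, 33), (p, 3, 9), (r, 18, 29), (r, 18, 8), (r, 3, 29), (r, 3, 8), (u, 28, 37), (u, 8, 37)}
Projecting to G, F: {(12, 3), (21, 3), (23, 3), (27, 3), (29, 18), (29, 3), (33, 3), (37, 28), (37, 8), (8, 18), (8, 3), (9, 3)}
Apply σ_{G ≠ 8 ∧ F ≤ 18}; surviving tuples: {(12, 3), (21, 3), (23, 3), (27, 3), (29, 18), (29, 3), (33, 3), (37, 8), (9, 3)}

{(12, 3), (21, 3), (23, 3), (27, 3), (29, 18), (29, 3), (33, 3), (37, 8), (9, 3)}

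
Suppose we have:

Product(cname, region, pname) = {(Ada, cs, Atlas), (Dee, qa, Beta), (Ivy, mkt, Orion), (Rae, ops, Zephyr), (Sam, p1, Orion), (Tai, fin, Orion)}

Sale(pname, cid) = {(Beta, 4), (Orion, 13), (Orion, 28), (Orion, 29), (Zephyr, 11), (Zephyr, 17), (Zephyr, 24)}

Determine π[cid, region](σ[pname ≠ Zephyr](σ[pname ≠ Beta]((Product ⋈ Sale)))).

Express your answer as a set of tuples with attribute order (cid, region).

Natural join on pname: {(Dee, qa, Beta, 4), (Ivy, mkt, Orion, 13), (Ivy, mkt, Orion, 28), (Ivy, mkt, Orion, 29), (Rae, ops, Zephyr, 11), (Rae, ops, Zephyr, 17), (Rae, ops, Zephyr, 24), (Sam, p1, Orion, 13), (Sam, p1, Orion, 28), (Sam, p1, Orion, 29), (Tai, fin, Orion, 13), (Tai, fin, Orion, 28), (Tai, fin, Orion, 29)}
Apply σ_{pname ≠ Beta}; surviving tuples: {(Ivy, mkt, Orion, 13), (Ivy, mkt, Orion, 28), (Ivy, mkt, Orion, 29), (Rae, ops, Zephyr, 11), (Rae, ops, Zephyr, 17), (Rae, ops, Zephyr, 24), (Sam, p1, Orion, 13), (Sam, p1, Orion, 28), (Sam, p1, Orion, 29), (Tai, fin, Orion, 13), (Tai, fin, Orion, 28), (Tai, fin, Orion, 29)}
Apply σ_{pname ≠ Zephyr}; surviving tuples: {(Ivy, mkt, Orion, 13), (Ivy, mkt, Orion, 28), (Ivy, mkt, Orion, 29), (Sam, p1, Orion, 13), (Sam, p1, Orion, 28), (Sam, p1, Orion, 29), (Tai, fin, Orion, 13), (Tai, fin, Orion, 28), (Tai, fin, Orion, 29)}
π_{cid, region} gives {(13, fin), (13, mkt), (13, p1), (28, fin), (28, mkt), (28, p1), (29, fin), (29, mkt), (29, p1)}.

{(13, fin), (13, mkt), (13, p1), (28, fin), (28, mkt), (28, p1), (29, fin), (29, mkt), (29, p1)}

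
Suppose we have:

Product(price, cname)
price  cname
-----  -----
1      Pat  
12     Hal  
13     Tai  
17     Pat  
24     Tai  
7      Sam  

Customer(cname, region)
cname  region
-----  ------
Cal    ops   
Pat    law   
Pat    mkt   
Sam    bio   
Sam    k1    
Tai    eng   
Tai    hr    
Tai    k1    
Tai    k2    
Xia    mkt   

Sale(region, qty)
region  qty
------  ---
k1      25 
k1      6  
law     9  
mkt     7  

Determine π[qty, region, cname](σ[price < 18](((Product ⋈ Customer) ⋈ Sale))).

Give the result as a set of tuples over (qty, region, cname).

{(25, k1, Sam), (25, k1, Tai), (6, k1, Sam), (6, k1, Tai), (7, mkt, Pat), (9, law, Pat)}

Product ⋈ Customer (natural join on cname): {(1, Pat, law), (1, Pat, mkt), (13, Tai, eng), (13, Tai, hr), (13, Tai, k1), (13, Tai, k2), (17, Pat, law), (17, Pat, mkt), (24, Tai, eng), (24, Tai, hr), (24, Tai, k1), (24, Tai, k2), (7, Sam, bio), (7, Sam, k1)}
(Product ⋈ Customer) ⋈ Sale (natural join on region): {(1, Pat, law, 9), (1, Pat, mkt, 7), (13, Tai, k1, 25), (13, Tai, k1, 6), (17, Pat, law, 9), (17, Pat, mkt, 7), (24, Tai, k1, 25), (24, Tai, k1, 6), (7, Sam, k1, 25), (7, Sam, k1, 6)}
Selection price < 18: {(1, Pat, law, 9), (1, Pat, mkt, 7), (13, Tai, k1, 25), (13, Tai, k1, 6), (17, Pat, law, 9), (17, Pat, mkt, 7), (7, Sam, k1, 25), (7, Sam, k1, 6)}
π_{qty, region, cname} gives {(25, k1, Sam), (25, k1, Tai), (6, k1, Sam), (6, k1, Tai), (7, mkt, Pat), (9, law, Pat)} (2 duplicate(s) eliminated).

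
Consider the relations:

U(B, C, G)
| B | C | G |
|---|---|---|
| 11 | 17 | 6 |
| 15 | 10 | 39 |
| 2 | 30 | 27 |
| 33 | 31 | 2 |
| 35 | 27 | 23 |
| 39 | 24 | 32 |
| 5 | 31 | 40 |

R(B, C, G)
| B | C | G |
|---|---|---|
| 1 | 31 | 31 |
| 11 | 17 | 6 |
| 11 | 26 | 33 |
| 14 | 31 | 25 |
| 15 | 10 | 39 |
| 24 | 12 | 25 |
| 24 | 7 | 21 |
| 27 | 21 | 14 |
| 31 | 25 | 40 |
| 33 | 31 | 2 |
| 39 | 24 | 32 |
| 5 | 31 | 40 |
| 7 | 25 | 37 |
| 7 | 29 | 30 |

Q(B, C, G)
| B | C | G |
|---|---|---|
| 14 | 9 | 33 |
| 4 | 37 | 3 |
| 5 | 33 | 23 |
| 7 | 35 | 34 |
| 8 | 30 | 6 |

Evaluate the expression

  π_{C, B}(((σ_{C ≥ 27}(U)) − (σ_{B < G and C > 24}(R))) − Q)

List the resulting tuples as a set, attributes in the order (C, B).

Selection C ≥ 27: {(2, 30, 27), (33, 31, 2), (35, 27, 23), (5, 31, 40)}
Selection B < G and C > 24: {(1, 31, 31), (11, 26, 33), (14, 31, 25), (31, 25, 40), (5, 31, 40), (7, 25, 37), (7, 29, 30)}
Taking the difference: {(2, 30, 27), (33, 31, 2), (35, 27, 23)}
Taking the difference: {(2, 30, 27), (33, 31, 2), (35, 27, 23)}
Projecting to C, B: {(27, 35), (30, 2), (31, 33)}

{(27, 35), (30, 2), (31, 33)}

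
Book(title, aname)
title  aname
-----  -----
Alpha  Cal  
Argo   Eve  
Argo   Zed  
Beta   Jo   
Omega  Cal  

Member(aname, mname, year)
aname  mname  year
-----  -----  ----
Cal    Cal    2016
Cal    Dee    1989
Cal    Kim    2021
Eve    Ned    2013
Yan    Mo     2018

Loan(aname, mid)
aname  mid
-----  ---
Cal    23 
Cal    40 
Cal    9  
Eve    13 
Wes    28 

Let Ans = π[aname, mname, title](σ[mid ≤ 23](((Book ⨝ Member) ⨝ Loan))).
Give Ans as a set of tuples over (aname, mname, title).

Joining Book and Member on aname yields {(Alpha, Cal, Cal, 2016), (Alpha, Cal, Dee, 1989), (Alpha, Cal, Kim, 2021), (Argo, Eve, Ned, 2013), (Omega, Cal, Cal, 2016), (Omega, Cal, Dee, 1989), (Omega, Cal, Kim, 2021)}.
Joining (Book ⨝ Member) and Loan on aname yields {(Alpha, Cal, Cal, 2016, 23), (Alpha, Cal, Cal, 2016, 40), (Alpha, Cal, Cal, 2016, 9), (Alpha, Cal, Dee, 1989, 23), (Alpha, Cal, Dee, 1989, 40), (Alpha, Cal, Dee, 1989, 9), (Alpha, Cal, Kim, 2021, 23), (Alpha, Cal, Kim, 2021, 40), (Alpha, Cal, Kim, 2021, 9), (Argo, Eve, Ned, 2013, 13), (Omega, Cal, Cal, 2016, 23), (Omega, Cal, Cal, 2016, 40), (Omega, Cal, Cal, 2016, 9), (Omega, Cal, Dee, 1989, 23), (Omega, Cal, Dee, 1989, 40), (Omega, Cal, Dee, 1989, 9), (Omega, Cal, Kim, 2021, 23), (Omega, Cal, Kim, 2021, 40), (Omega, Cal, Kim, 2021, 9)}.
σ[mid ≤ 23]: keep tuples satisfying mid ≤ 23 → {(Alpha, Cal, Cal, 2016, 23), (Alpha, Cal, Cal, 2016, 9), (Alpha, Cal, Dee, 1989, 23), (Alpha, Cal, Dee, 1989, 9), (Alpha, Cal, Kim, 2021, 23), (Alpha, Cal, Kim, 2021, 9), (Argo, Eve, Ned, 2013, 13), (Omega, Cal, Cal, 2016, 23), (Omega, Cal, Cal, 2016, 9), (Omega, Cal, Dee, 1989, 23), (Omega, Cal, Dee, 1989, 9), (Omega, Cal, Kim, 2021, 23), (Omega, Cal, Kim, 2021, 9)}
Keep only column(s) aname, mname, title (6 duplicate(s) eliminated): {(Cal, Cal, Alpha), (Cal, Cal, Omega), (Cal, Dee, Alpha), (Cal, Dee, Omega), (Cal, Kim, Alpha), (Cal, Kim, Omega), (Eve, Ned, Argo)}

{(Cal, Cal, Alpha), (Cal, Cal, Omega), (Cal, Dee, Alpha), (Cal, Dee, Omega), (Cal, Kim, Alpha), (Cal, Kim, Omega), (Eve, Ned, Argo)}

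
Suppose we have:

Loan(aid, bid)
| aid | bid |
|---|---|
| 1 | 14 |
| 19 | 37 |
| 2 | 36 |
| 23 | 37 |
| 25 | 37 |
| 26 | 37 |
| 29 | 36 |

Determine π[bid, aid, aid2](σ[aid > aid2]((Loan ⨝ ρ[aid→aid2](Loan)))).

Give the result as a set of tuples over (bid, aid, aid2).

ρ[aid→aid2]: schema becomes (aid2, bid); tuples unchanged.
Joining Loan and ρ[aid→aid2](Loan) on bid yields {(1, 14, 1), (19, 37, 19), (19, 37, 23), (19, 37, 25), (19, 37, 26), (2, 36, 2), (2, 36, 29), (23, 37, 19), (23, 37, 23), (23, 37, 25), (23, 37, 26), (25, 37, 19), (25, 37, 23), (25, 37, 25), (25, 37, 26), (26, 37, 19), (26, 37, 23), (26, 37, 25), (26, 37, 26), (29, 36, 2), (29, 36, 29)}.
Apply σ_{aid > aid2}; surviving tuples: {(23, 37, 19), (25, 37, 19), (25, 37, 23), (26, 37, 19), (26, 37, 23), (26, 37, 25), (29, 36, 2)}
Keep only column(s) bid, aid, aid2: {(36, 29, 2), (37, 23, 19), (37, 25, 19), (37, 25, 23), (37, 26, 19), (37, 26, 23), (37, 26, 25)}

{(36, 29, 2), (37, 23, 19), (37, 25, 19), (37, 25, 23), (37, 26, 19), (37, 26, 23), (37, 26, 25)}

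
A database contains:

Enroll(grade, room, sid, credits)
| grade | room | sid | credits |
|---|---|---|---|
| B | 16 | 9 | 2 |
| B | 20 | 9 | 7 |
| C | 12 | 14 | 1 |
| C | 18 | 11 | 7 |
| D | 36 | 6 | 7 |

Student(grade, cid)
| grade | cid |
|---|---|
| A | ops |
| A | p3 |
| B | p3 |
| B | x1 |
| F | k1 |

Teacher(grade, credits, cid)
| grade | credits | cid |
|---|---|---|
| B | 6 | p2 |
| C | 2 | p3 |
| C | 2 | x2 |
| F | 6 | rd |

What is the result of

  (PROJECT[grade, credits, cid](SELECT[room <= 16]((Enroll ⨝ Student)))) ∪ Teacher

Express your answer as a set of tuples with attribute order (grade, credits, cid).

{(B, 2, p3), (B, 2, x1), (B, 6, p2), (C, 2, p3), (C, 2, x2), (F, 6, rd)}

Joining Enroll and Student on grade yields {(B, 16, 9, 2, p3), (B, 16, 9, 2, x1), (B, 20, 9, 7, p3), (B, 20, 9, 7, x1)}.
Selection room <= 16: {(B, 16, 9, 2, p3), (B, 16, 9, 2, x1)}
π[grade, credits, cid]: project onto (grade, credits, cid) → {(B, 2, p3), (B, 2, x1)}
Taking the union: {(B, 2, p3), (B, 2, x1), (B, 6, p2), (C, 2, p3), (C, 2, x2), (F, 6, rd)}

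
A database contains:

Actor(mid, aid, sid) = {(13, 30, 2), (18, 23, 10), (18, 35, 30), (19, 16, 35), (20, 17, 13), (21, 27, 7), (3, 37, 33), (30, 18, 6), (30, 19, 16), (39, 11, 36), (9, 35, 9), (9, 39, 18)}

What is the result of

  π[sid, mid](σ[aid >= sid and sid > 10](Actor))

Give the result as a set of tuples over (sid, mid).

{(13, 20), (16, 30), (18, 9), (30, 18), (33, 3)}

σ[aid >= sid and sid > 10]: keep tuples satisfying aid >= sid and sid > 10 → {(18, 35, 30), (20, 17, 13), (3, 37, 33), (30, 19, 16), (9, 39, 18)}
π_{sid, mid} gives {(13, 20), (16, 30), (18, 9), (30, 18), (33, 3)}.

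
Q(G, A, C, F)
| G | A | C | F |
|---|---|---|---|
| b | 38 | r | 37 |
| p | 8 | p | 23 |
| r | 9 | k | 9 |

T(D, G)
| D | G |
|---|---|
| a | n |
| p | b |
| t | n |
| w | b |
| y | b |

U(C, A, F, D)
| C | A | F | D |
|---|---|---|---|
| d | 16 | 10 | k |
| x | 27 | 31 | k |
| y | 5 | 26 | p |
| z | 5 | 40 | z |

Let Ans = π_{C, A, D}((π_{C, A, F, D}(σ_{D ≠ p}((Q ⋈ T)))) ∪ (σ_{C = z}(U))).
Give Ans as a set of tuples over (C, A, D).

Natural join on G: {(b, 38, r, 37, p), (b, 38, r, 37, w), (b, 38, r, 37, y)}
Apply σ_{D ≠ p}; surviving tuples: {(b, 38, r, 37, w), (b, 38, r, 37, y)}
π[C, A, F, D]: project onto (C, A, F, D) → {(r, 38, 37, w), (r, 38, 37, y)}
Apply σ_{C = z}; surviving tuples: {(z, 5, 40, z)}
Union: {(r, 38, 37, w), (r, 38, 37, y)} with {(z, 5, 40, z)} → {(r, 38, 37, w), (r, 38, 37, y), (z, 5, 40, z)}
π[C, A, D]: project onto (C, A, D) → {(r, 38, w), (r, 38, y), (z, 5, z)}

{(r, 38, w), (r, 38, y), (z, 5, z)}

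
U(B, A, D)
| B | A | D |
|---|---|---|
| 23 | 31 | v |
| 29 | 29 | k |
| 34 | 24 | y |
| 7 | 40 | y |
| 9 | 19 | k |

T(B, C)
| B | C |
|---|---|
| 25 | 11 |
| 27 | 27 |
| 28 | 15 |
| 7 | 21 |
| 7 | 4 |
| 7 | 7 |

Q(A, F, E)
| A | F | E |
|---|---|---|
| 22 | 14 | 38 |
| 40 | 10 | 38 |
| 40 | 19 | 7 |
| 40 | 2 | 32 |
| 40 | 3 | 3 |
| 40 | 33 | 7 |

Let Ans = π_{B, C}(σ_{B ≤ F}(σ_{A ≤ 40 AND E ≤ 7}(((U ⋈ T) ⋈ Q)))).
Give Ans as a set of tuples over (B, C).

{(7, 21), (7, 4), (7, 7)}

Joining U and T on B yields {(7, 40, y, 21), (7, 40, y, 4), (7, 40, y, 7)}.
Joining (U ⋈ T) and Q on A yields {(7, 40, y, 21, 10, 38), (7, 40, y, 21, 19, 7), (7, 40, y, 21, 2, 32), (7, 40, y, 21, 3, 3), (7, 40, y, 21, 33, 7), (7, 40, y, 4, 10, 38), (7, 40, y, 4, 19, 7), (7, 40, y, 4, 2, 32), (7, 40, y, 4, 3, 3), (7, 40, y, 4, 33, 7), (7, 40, y, 7, 10, 38), (7, 40, y, 7, 19, 7), (7, 40, y, 7, 2, 32), (7, 40, y, 7, 3, 3), (7, 40, y, 7, 33, 7)}.
Filtering on A ≤ 40 AND E ≤ 7 leaves {(7, 40, y, 21, 19, 7), (7, 40, y, 21, 3, 3), (7, 40, y, 21, 33, 7), (7, 40, y, 4, 19, 7), (7, 40, y, 4, 3, 3), (7, 40, y, 4, 33, 7), (7, 40, y, 7, 19, 7), (7, 40, y, 7, 3, 3), (7, 40, y, 7, 33, 7)}.
Filtering on B ≤ F leaves {(7, 40, y, 21, 19, 7), (7, 40, y, 21, 33, 7), (7, 40, y, 4, 19, 7), (7, 40, y, 4, 33, 7), (7, 40, y, 7, 19, 7), (7, 40, y, 7, 33, 7)}.
Keep only column(s) B, C (3 duplicate(s) eliminated): {(7, 21), (7, 4), (7, 7)}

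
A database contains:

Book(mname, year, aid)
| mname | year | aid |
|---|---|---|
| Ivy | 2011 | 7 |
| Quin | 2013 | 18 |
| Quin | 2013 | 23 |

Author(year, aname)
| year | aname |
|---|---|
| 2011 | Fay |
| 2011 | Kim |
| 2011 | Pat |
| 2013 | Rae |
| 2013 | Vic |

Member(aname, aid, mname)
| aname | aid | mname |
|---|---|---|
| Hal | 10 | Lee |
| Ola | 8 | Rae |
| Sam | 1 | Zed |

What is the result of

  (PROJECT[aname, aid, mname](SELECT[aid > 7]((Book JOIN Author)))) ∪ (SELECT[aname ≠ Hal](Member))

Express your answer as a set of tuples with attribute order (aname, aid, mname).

{(Ola, 8, Rae), (Rae, 18, Quin), (Rae, 23, Quin), (Sam, 1, Zed), (Vic, 18, Quin), (Vic, 23, Quin)}

Natural join on year: {(Ivy, 2011, 7, Fay), (Ivy, 2011, 7, Kim), (Ivy, 2011, 7, Pat), (Quin, 2013, 18, Rae), (Quin, 2013, 18, Vic), (Quin, 2013, 23, Rae), (Quin, 2013, 23, Vic)}
Filtering on aid > 7 leaves {(Quin, 2013, 18, Rae), (Quin, 2013, 18, Vic), (Quin, 2013, 23, Rae), (Quin, 2013, 23, Vic)}.
Keep only column(s) aname, aid, mname: {(Rae, 18, Quin), (Rae, 23, Quin), (Vic, 18, Quin), (Vic, 23, Quin)}
Filtering on aname ≠ Hal leaves {(Ola, 8, Rae), (Sam, 1, Zed)}.
Union: {(Rae, 18, Quin), (Rae, 23, Quin), (Vic, 18, Quin), (Vic, 23, Quin)} with {(Ola, 8, Rae), (Sam, 1, Zed)} → {(Ola, 8, Rae), (Rae, 18, Quin), (Rae, 23, Quin), (Sam, 1, Zed), (Vic, 18, Quin), (Vic, 23, Quin)}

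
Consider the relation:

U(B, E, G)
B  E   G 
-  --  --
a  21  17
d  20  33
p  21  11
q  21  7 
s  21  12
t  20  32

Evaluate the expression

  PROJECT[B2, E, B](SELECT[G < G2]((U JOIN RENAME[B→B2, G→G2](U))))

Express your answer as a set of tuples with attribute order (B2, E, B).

{(a, 21, p), (a, 21, q), (a, 21, s), (d, 20, t), (p, 21, q), (s, 21, p), (s, 21, q)}

ρ[B→B2, G→G2]: schema becomes (B2, E, G2); tuples unchanged.
Joining U and RENAME[B→B2, G→G2](U) on E yields {(a, 21, 17, a, 17), (a, 21, 17, p, 11), (a, 21, 17, q, 7), (a, 21, 17, s, 12), (d, 20, 33, d, 33), (d, 20, 33, t, 32), (p, 21, 11, a, 17), (p, 21, 11, p, 11), (p, 21, 11, q, 7), (p, 21, 11, s, 12), (q, 21, 7, a, 17), (q, 21, 7, p, 11), (q, 21, 7, q, 7), (q, 21, 7, s, 12), (s, 21, 12, a, 17), (s, 21, 12, p, 11), (s, 21, 12, q, 7), (s, 21, 12, s, 12), (t, 20, 32, d, 33), (t, 20, 32, t, 32)}.
Apply σ_{G < G2}; surviving tuples: {(p, 21, 11, a, 17), (p, 21, 11, s, 12), (q, 21, 7, a, 17), (q, 21, 7, p, 11), (q, 21, 7, s, 12), (s, 21, 12, a, 17), (t, 20, 32, d, 33)}
π_{B2, E, B} gives {(a, 21, p), (a, 21, q), (a, 21, s), (d, 20, t), (p, 21, q), (s, 21, p), (s, 21, q)}.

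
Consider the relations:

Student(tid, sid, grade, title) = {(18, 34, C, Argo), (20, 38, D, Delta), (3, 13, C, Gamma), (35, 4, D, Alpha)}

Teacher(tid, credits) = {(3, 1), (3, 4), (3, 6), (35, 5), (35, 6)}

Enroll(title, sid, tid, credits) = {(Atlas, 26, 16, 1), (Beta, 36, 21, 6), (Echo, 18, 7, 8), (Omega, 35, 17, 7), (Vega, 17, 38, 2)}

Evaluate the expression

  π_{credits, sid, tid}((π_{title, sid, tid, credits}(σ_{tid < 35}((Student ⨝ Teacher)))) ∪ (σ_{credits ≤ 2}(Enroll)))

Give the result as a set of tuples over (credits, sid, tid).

{(1, 13, 3), (1, 26, 16), (2, 17, 38), (4, 13, 3), (6, 13, 3)}

Student ⋈ Teacher (natural join on tid): {(3, 13, C, Gamma, 1), (3, 13, C, Gamma, 4), (3, 13, C, Gamma, 6), (35, 4, D, Alpha, 5), (35, 4, D, Alpha, 6)}
Selection tid < 35: {(3, 13, C, Gamma, 1), (3, 13, C, Gamma, 4), (3, 13, C, Gamma, 6)}
π_{title, sid, tid, credits} gives {(Gamma, 13, 3, 1), (Gamma, 13, 3, 4), (Gamma, 13, 3, 6)}.
Selection credits ≤ 2: {(Atlas, 26, 16, 1), (Vega, 17, 38, 2)}
Set union of the two operands is {(Atlas, 26, 16, 1), (Gamma, 13, 3, 1), (Gamma, 13, 3, 4), (Gamma, 13, 3, 6), (Vega, 17, 38, 2)}.
π_{credits, sid, tid} gives {(1, 13, 3), (1, 26, 16), (2, 17, 38), (4, 13, 3), (6, 13, 3)}.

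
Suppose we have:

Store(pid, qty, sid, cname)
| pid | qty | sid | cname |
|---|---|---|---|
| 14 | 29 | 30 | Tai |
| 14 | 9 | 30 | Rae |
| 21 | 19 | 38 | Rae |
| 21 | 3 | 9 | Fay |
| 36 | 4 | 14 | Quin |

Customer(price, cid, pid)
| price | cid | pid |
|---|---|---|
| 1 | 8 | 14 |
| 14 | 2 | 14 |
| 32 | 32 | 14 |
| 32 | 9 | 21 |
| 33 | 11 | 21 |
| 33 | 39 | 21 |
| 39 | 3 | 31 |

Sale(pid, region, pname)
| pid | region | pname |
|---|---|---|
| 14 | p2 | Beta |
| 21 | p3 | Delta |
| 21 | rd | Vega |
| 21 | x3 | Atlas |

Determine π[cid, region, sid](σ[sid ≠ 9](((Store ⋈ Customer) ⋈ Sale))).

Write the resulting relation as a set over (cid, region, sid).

{(11, p3, 38), (11, rd, 38), (11, x3, 38), (2, p2, 30), (32, p2, 30), (39, p3, 38), (39, rd, 38), (39, x3, 38), (8, p2, 30), (9, p3, 38), (9, rd, 38), (9, x3, 38)}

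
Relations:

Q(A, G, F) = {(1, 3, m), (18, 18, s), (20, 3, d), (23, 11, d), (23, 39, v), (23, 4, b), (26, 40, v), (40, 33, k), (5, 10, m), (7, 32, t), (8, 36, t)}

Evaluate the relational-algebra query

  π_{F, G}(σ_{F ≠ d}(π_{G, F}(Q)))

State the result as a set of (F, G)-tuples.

Keep only column(s) G, F: {(10, m), (11, d), (18, s), (3, d), (3, m), (32, t), (33, k), (36, t), (39, v), (4, b), (40, v)}
σ[F ≠ d]: keep tuples satisfying F ≠ d → {(10, m), (18, s), (3, m), (32, t), (33, k), (36, t), (39, v), (4, b), (40, v)}
Keep only column(s) F, G: {(b, 4), (k, 33), (m, 10), (m, 3), (s, 18), (t, 32), (t, 36), (v, 39), (v, 40)}

{(b, 4), (k, 33), (m, 10), (m, 3), (s, 18), (t, 32), (t, 36), (v, 39), (v, 40)}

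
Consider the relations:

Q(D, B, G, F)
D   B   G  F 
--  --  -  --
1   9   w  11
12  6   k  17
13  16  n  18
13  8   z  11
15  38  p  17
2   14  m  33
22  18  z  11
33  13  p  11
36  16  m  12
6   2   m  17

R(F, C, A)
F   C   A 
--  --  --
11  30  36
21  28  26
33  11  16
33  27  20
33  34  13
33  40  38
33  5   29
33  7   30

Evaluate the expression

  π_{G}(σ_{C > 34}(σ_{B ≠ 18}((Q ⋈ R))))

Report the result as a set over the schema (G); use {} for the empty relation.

Joining Q and R on F yields {(1, 9, w, 11, 30, 36), (13, 8, z, 11, 30, 36), (2, 14, m, 33, 11, 16), (2, 14, m, 33, 27, 20), (2, 14, m, 33, 34, 13), (2, 14, m, 33, 40, 38), (2, 14, m, 33, 5, 29), (2, 14, m, 33, 7, 30), (22, 18, z, 11, 30, 36), (33, 13, p, 11, 30, 36)}.
Filtering on B ≠ 18 leaves {(1, 9, w, 11, 30, 36), (13, 8, z, 11, 30, 36), (2, 14, m, 33, 11, 16), (2, 14, m, 33, 27, 20), (2, 14, m, 33, 34, 13), (2, 14, m, 33, 40, 38), (2, 14, m, 33, 5, 29), (2, 14, m, 33, 7, 30), (33, 13, p, 11, 30, 36)}.
Filtering on C > 34 leaves {(2, 14, m, 33, 40, 38)}.
π_{G} gives {m}.

{m}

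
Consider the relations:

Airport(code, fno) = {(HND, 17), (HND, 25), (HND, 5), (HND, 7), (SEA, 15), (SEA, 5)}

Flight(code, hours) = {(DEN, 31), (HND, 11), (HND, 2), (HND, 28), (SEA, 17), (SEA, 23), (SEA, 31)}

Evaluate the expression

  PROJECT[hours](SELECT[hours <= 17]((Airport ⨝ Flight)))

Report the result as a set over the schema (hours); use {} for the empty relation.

{11, 17, 2}

Joining Airport and Flight on code yields {(HND, 17, 11), (HND, 17, 2), (HND, 17, 28), (HND, 25, 11), (HND, 25, 2), (HND, 25, 28), (HND, 5, 11), (HND, 5, 2), (HND, 5, 28), (HND, 7, 11), (HND, 7, 2), (HND, 7, 28), (SEA, 15, 17), (SEA, 15, 23), (SEA, 15, 31), (SEA, 5, 17), (SEA, 5, 23), (SEA, 5, 31)}.
Filtering on hours <= 17 leaves {(HND, 17, 11), (HND, 17, 2), (HND, 25, 11), (HND, 25, 2), (HND, 5, 11), (HND, 5, 2), (HND, 7, 11), (HND, 7, 2), (SEA, 15, 17), (SEA, 5, 17)}.
Projecting to hours (7 duplicate(s) eliminated): {11, 17, 2}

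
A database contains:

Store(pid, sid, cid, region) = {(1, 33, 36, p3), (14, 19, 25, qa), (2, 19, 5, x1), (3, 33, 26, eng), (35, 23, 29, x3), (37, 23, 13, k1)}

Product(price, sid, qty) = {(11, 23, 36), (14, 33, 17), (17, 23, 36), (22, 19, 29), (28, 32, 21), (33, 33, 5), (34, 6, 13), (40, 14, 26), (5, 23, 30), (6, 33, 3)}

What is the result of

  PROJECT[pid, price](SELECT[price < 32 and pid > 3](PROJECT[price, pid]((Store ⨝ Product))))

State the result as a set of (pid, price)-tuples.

Natural join on sid: {(1, 33, 36, p3, 14, 17), (1, 33, 36, p3, 33, 5), (1, 33, 36, p3, 6, 3), (14, 19, 25, qa, 22, 29), (2, 19, 5, x1, 22, 29), (3, 33, 26, eng, 14, 17), (3, 33, 26, eng, 33, 5), (3, 33, 26, eng, 6, 3), (35, 23, 29, x3, 11, 36), (35, 23, 29, x3, 17, 36), (35, 23, 29, x3, 5, 30), (37, 23, 13, k1, 11, 36), (37, 23, 13, k1, 17, 36), (37, 23, 13, k1, 5, 30)}
π[price, pid]: project onto (price, pid) → {(11, 35), (11, 37), (14, 1), (14, 3), (17, 35), (17, 37), (22, 14), (22, 2), (33, 1), (33, 3), (5, 35), (5, 37), (6, 1), (6, 3)}
Selection price < 32 and pid > 3: {(11, 35), (11, 37), (17, 35), (17, 37), (22, 14), (5, 35), (5, 37)}
π[pid, price]: project onto (pid, price) → {(14, 22), (35, 11), (35, 17), (35, 5), (37, 11), (37, 17), (37, 5)}

{(14, 22), (35, 11), (35, 17), (35, 5), (37, 11), (37, 17), (37, 5)}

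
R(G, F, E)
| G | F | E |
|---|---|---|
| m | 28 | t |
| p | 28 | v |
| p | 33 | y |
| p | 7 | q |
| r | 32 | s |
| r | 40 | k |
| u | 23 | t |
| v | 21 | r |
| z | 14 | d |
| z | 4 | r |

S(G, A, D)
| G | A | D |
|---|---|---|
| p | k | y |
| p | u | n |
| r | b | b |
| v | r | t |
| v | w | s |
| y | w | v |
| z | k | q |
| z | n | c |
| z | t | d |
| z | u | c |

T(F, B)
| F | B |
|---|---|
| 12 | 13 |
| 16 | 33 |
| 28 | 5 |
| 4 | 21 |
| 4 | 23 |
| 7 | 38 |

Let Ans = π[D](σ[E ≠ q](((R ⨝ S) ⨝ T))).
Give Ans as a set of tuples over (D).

{c, d, n, q, y}

Natural join on G: {(p, 28, v, k, y), (p, 28, v, u, n), (p, 33, y, k, y), (p, 33, y, u, n), (p, 7, q, k, y), (p, 7, q, u, n), (r, 32, s, b, b), (r, 40, k, b, b), (v, 21, r, r, t), (v, 21, r, w, s), (z, 14, d, k, q), (z, 14, d, n, c), (z, 14, d, t, d), (z, 14, d, u, c), (z, 4, r, k, q), (z, 4, r, n, c), (z, 4, r, t, d), (z, 4, r, u, c)}
Natural join on F: {(p, 28, v, k, y, 5), (p, 28, v, u, n, 5), (p, 7, q, k, y, 38), (p, 7, q, u, n, 38), (z, 4, r, k, q, 21), (z, 4, r, k, q, 23), (z, 4, r, n, c, 21), (z, 4, r, n, c, 23), (z, 4, r, t, d, 21), (z, 4, r, t, d, 23), (z, 4, r, u, c, 21), (z, 4, r, u, c, 23)}
Selection E ≠ q: {(p, 28, v, k, y, 5), (p, 28, v, u, n, 5), (z, 4, r, k, q, 21), (z, 4, r, k, q, 23), (z, 4, r, n, c, 21), (z, 4, r, n, c, 23), (z, 4, r, t, d, 21), (z, 4, r, t, d, 23), (z, 4, r, u, c, 21), (z, 4, r, u, c, 23)}
π[D]: project onto (D) (5 duplicate(s) eliminated) → {c, d, n, q, y}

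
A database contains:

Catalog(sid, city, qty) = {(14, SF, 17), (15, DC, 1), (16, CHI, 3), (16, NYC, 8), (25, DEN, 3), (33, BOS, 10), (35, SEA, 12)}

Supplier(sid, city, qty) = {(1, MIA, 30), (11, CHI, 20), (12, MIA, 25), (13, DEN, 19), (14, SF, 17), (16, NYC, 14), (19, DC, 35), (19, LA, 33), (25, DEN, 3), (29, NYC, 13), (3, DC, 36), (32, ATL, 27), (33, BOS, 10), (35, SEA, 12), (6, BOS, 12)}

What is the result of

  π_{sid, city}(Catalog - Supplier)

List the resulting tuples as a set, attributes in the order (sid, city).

{(15, DC), (16, CHI), (16, NYC)}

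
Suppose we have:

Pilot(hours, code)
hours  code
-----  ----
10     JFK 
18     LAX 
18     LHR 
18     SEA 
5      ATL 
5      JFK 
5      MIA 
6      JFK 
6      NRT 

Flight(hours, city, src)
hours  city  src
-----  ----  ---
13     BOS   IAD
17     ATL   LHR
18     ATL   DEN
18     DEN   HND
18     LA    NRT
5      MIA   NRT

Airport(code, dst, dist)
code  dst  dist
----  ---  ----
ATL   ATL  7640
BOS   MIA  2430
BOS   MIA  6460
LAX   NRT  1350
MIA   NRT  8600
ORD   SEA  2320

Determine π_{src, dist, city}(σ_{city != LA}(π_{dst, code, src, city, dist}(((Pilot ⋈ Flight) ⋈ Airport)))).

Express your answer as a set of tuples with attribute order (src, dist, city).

{(DEN, 1350, ATL), (HND, 1350, DEN), (NRT, 7640, MIA), (NRT, 8600, MIA)}

Natural join on hours: {(18, LAX, ATL, DEN), (18, LAX, DEN, HND), (18, LAX, LA, NRT), (18, LHR, ATL, DEN), (18, LHR, DEN, HND), (18, LHR, LA, NRT), (18, SEA, ATL, DEN), (18, SEA, DEN, HND), (18, SEA, LA, NRT), (5, ATL, MIA, NRT), (5, JFK, MIA, NRT), (5, MIA, MIA, NRT)}
Natural join on code: {(18, LAX, ATL, DEN, NRT, 1350), (18, LAX, DEN, HND, NRT, 1350), (18, LAX, LA, NRT, NRT, 1350), (5, ATL, MIA, NRT, ATL, 7640), (5, MIA, MIA, NRT, NRT, 8600)}
π_{dst, code, src, city, dist} gives {(ATL, ATL, NRT, MIA, 7640), (NRT, LAX, DEN, ATL, 1350), (NRT, LAX, HND, DEN, 1350), (NRT, LAX, NRT, LA, 1350), (NRT, MIA, NRT, MIA, 8600)}.
Selection city != LA: {(ATL, ATL, NRT, MIA, 7640), (NRT, LAX, DEN, ATL, 1350), (NRT, LAX, HND, DEN, 1350), (NRT, MIA, NRT, MIA, 8600)}
π_{src, dist, city} gives {(DEN, 1350, ATL), (HND, 1350, DEN), (NRT, 7640, MIA), (NRT, 8600, MIA)}.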